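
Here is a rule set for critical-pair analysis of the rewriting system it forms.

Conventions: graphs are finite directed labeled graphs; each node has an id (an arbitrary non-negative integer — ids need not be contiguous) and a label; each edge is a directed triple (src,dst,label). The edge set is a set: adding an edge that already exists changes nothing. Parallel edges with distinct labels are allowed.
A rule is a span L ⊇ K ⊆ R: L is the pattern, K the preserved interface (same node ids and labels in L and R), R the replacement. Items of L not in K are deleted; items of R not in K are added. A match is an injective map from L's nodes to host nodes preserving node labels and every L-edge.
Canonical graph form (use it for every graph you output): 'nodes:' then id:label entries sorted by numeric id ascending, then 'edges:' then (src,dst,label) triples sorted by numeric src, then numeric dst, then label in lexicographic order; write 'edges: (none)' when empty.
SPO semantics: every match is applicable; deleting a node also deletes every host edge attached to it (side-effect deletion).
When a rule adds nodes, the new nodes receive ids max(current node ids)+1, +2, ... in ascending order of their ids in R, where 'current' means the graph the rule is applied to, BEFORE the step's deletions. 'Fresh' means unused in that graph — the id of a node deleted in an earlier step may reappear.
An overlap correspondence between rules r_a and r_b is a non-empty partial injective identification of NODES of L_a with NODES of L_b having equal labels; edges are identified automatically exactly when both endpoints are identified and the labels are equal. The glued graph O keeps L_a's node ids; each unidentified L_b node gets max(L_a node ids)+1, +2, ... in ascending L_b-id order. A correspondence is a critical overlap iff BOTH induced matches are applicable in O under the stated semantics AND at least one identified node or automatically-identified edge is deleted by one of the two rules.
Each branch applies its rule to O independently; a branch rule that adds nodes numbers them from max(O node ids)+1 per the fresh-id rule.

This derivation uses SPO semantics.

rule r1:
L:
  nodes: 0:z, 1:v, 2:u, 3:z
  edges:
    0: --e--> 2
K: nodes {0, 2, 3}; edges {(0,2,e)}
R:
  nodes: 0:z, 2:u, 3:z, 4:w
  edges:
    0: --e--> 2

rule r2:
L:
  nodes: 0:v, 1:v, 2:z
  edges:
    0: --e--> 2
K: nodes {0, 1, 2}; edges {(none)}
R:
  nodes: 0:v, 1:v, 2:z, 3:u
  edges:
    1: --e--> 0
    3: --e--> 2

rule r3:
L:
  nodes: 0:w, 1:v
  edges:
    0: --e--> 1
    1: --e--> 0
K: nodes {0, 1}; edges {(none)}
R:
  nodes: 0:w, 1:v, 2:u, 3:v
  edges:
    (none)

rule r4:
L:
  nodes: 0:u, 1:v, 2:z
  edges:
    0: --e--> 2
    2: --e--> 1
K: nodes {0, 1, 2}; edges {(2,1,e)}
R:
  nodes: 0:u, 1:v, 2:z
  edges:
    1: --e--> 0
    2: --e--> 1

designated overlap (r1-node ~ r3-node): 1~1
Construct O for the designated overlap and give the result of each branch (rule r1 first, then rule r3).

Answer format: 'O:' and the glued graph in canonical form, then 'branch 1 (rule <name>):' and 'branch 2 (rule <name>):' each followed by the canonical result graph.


O:
nodes: 0:z, 1:v, 2:u, 3:z, 4:w
edges: (0,2,e); (1,4,e); (4,1,e)
branch 1 (rule r1):
nodes: 0:z, 2:u, 3:z, 4:w, 5:w
edges: (0,2,e)
branch 2 (rule r3):
nodes: 0:z, 1:v, 2:u, 3:z, 4:w, 5:u, 6:v
edges: (0,2,e)


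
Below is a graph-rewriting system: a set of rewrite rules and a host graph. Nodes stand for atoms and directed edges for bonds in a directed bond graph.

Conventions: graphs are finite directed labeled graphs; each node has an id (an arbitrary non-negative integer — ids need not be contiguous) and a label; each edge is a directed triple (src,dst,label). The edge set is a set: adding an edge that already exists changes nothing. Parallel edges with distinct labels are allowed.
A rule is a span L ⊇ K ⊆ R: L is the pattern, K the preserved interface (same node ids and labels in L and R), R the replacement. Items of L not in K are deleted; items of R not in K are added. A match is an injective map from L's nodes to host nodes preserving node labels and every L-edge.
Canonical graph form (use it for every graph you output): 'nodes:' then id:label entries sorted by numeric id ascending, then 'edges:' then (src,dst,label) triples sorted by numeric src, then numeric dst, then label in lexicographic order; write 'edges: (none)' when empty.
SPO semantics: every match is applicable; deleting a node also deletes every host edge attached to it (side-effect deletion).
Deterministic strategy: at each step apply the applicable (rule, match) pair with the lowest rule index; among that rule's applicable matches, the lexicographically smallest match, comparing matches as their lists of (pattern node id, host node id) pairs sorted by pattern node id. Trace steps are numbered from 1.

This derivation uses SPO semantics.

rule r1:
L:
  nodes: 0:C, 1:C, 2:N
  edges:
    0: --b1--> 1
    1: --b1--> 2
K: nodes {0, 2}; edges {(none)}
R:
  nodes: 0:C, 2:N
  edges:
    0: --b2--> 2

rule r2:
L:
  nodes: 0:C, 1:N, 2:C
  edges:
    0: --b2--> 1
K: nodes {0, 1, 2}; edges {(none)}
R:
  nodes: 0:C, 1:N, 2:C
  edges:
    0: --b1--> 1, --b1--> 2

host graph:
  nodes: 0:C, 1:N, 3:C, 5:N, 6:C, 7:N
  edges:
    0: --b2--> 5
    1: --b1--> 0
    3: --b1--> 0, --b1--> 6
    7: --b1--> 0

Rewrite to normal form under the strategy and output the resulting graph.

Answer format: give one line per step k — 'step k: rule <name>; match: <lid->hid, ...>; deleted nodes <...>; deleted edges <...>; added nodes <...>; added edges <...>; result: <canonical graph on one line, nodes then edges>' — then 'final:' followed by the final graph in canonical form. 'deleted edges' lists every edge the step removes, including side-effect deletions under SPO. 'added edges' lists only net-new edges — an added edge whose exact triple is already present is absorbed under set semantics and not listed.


step 1: rule r2; match: 0->0, 1->5, 2->3; deleted nodes (none); deleted edges (0,5,b2); added nodes (none); added edges (0,3,b1); (0,5,b1); result: nodes: 0:C, 1:N, 3:C, 5:N, 6:C, 7:N edges: (0,3,b1); (0,5,b1); (1,0,b1); (3,0,b1); (3,6,b1); (7,0,b1)
step 2: rule r1; match: 0->3, 1->0, 2->5; deleted nodes 0; deleted edges (0,3,b1); (0,5,b1); (1,0,b1); (3,0,b1); (7,0,b1); added nodes (none); added edges (3,5,b2); result: nodes: 1:N, 3:C, 5:N, 6:C, 7:N edges: (3,5,b2); (3,6,b1)
step 3: rule r2; match: 0->3, 1->5, 2->6; deleted nodes (none); deleted edges (3,5,b2); added nodes (none); added edges (3,5,b1); result: nodes: 1:N, 3:C, 5:N, 6:C, 7:N edges: (3,5,b1); (3,6,b1)
final:
nodes: 1:N, 3:C, 5:N, 6:C, 7:N
edges: (3,5,b1); (3,6,b1)


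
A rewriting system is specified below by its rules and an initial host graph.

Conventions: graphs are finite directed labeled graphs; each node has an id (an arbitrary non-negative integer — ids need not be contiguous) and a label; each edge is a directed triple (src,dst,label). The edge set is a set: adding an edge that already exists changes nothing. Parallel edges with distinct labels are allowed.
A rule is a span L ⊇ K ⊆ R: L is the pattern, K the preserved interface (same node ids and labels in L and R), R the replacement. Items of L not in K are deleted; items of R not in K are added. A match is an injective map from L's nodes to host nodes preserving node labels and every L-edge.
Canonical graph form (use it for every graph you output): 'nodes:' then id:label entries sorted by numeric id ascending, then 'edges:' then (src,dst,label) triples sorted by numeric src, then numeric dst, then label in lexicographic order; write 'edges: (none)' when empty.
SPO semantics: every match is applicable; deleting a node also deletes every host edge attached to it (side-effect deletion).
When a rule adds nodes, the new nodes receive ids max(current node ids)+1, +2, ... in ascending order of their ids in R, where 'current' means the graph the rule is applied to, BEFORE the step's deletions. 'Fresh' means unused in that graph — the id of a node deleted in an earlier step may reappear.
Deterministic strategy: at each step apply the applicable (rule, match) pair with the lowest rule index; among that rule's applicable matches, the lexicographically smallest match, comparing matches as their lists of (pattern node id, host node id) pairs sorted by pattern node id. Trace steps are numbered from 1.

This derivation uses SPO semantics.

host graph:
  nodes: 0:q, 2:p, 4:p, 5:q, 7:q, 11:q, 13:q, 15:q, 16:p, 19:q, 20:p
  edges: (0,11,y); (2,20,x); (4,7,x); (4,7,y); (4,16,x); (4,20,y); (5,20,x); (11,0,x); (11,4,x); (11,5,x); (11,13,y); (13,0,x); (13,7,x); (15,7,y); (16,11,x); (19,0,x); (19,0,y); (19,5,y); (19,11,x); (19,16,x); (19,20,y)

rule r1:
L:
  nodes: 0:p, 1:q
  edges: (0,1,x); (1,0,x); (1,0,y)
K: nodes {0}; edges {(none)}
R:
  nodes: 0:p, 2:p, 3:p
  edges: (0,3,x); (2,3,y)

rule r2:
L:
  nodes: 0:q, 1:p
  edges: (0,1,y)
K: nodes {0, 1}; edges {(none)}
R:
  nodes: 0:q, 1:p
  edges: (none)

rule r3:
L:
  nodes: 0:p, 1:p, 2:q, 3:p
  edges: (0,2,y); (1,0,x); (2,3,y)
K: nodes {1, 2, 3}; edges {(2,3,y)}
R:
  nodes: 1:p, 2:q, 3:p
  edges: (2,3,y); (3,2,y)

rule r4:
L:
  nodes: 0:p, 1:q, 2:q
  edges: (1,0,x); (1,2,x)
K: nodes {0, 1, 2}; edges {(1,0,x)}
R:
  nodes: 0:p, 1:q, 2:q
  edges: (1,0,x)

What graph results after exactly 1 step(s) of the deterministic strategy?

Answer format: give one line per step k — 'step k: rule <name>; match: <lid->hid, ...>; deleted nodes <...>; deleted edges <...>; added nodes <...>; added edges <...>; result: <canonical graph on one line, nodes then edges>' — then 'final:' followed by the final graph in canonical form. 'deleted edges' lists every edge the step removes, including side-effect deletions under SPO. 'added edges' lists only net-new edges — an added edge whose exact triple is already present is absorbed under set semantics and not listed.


step 1: rule r2; match: 0->19, 1->20; deleted nodes (none); deleted edges (19,20,y); added nodes (none); added edges (none); result: nodes: 0:q, 2:p, 4:p, 5:q, 7:q, 11:q, 13:q, 15:q, 16:p, 19:q, 20:p edges: (0,11,y); (2,20,x); (4,7,x); (4,7,y); (4,16,x); (4,20,y); (5,20,x); (11,0,x); (11,4,x); (11,5,x); (11,13,y); (13,0,x); (13,7,x); (15,7,y); (16,11,x); (19,0,x); (19,0,y); (19,5,y); (19,11,x); (19,16,x)
final:
nodes: 0:q, 2:p, 4:p, 5:q, 7:q, 11:q, 13:q, 15:q, 16:p, 19:q, 20:p
edges: (0,11,y); (2,20,x); (4,7,x); (4,7,y); (4,16,x); (4,20,y); (5,20,x); (11,0,x); (11,4,x); (11,5,x); (11,13,y); (13,0,x); (13,7,x); (15,7,y); (16,11,x); (19,0,x); (19,0,y); (19,5,y); (19,11,x); (19,16,x)


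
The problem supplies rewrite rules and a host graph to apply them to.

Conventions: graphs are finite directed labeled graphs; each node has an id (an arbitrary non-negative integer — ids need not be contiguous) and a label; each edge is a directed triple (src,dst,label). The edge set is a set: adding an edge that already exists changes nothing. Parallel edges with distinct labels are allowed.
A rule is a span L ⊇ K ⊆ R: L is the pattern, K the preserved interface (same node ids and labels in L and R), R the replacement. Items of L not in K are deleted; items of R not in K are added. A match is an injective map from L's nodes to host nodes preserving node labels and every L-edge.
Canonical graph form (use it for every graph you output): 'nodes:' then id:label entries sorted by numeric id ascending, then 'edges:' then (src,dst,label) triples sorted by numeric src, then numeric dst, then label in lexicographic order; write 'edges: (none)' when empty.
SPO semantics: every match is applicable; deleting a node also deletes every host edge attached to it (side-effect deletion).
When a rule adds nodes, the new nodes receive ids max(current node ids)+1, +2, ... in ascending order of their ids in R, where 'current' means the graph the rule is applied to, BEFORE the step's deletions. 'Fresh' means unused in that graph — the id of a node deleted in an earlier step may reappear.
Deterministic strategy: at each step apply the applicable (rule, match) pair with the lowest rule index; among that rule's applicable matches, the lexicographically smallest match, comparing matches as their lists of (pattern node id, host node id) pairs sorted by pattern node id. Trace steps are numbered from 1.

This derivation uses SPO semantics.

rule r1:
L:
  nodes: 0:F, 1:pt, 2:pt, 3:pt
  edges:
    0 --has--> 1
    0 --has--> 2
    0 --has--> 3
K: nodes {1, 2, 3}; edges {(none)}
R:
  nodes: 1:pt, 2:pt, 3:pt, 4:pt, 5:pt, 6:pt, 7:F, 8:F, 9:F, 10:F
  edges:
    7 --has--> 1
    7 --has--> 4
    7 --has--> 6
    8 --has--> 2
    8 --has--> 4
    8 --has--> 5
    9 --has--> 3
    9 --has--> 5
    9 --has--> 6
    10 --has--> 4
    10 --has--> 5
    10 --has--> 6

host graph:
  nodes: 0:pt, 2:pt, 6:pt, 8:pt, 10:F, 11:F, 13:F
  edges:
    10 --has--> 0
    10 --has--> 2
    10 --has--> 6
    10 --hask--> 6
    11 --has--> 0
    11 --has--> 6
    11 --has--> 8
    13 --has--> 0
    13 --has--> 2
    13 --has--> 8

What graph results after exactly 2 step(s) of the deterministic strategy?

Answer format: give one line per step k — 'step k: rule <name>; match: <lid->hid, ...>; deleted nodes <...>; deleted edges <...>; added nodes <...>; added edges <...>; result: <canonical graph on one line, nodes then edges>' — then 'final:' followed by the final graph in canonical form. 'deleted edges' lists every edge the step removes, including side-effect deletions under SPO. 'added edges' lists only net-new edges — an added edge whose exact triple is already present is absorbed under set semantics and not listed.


step 1: rule r1; match: 0->10, 1->0, 2->2, 3->6; deleted nodes 10; deleted edges (10,0,has); (10,2,has); (10,6,has); (10,6,hask); added nodes 14, 15, 16, 17, 18, 19, 20; added edges (17,0,has); (17,14,has); (17,16,has); (18,2,has); (18,14,has); (18,15,has); (19,6,has); (19,15,has); (19,16,has); (20,14,has); (20,15,has); (20,16,has); result: nodes: 0:pt, 2:pt, 6:pt, 8:pt, 11:F, 13:F, 14:pt, 15:pt, 16:pt, 17:F, 18:F, 19:F, 20:F edges: (11,0,has); (11,6,has); (11,8,has); (13,0,has); (13,2,has); (13,8,has); (17,0,has); (17,14,has); (17,16,has); (18,2,has); (18,14,has); (18,15,has); (19,6,has); (19,15,has); (19,16,has); (20,14,has); (20,15,has); (20,16,has)
step 2: rule r1; match: 0->11, 1->0, 2->6, 3->8; deleted nodes 11; deleted edges (11,0,has); (11,6,has); (11,8,has); added nodes 21, 22, 23, 24, 25, 26, 27; added edges (24,0,has); (24,21,has); (24,23,has); (25,6,has); (25,21,has); (25,22,has); (26,8,has); (26,22,has); (26,23,has); (27,21,has); (27,22,has); (27,23,has); result: nodes: 0:pt, 2:pt, 6:pt, 8:pt, 13:F, 14:pt, 15:pt, 16:pt, 17:F, 18:F, 19:F, 20:F, 21:pt, 22:pt, 23:pt, 24:F, 25:F, 26:F, 27:F edges: (13,0,has); (13,2,has); (13,8,has); (17,0,has); (17,14,has); (17,16,has); (18,2,has); (18,14,has); (18,15,has); (19,6,has); (19,15,has); (19,16,has); (20,14,has); (20,15,has); (20,16,has); (24,0,has); (24,21,has); (24,23,has); (25,6,has); (25,21,has); (25,22,has); (26,8,has); (26,22,has); (26,23,has); (27,21,has); (27,22,has); (27,23,has)
final:
nodes: 0:pt, 2:pt, 6:pt, 8:pt, 13:F, 14:pt, 15:pt, 16:pt, 17:F, 18:F, 19:F, 20:F, 21:pt, 22:pt, 23:pt, 24:F, 25:F, 26:F, 27:F
edges: (13,0,has); (13,2,has); (13,8,has); (17,0,has); (17,14,has); (17,16,has); (18,2,has); (18,14,has); (18,15,has); (19,6,has); (19,15,has); (19,16,has); (20,14,has); (20,15,has); (20,16,has); (24,0,has); (24,21,has); (24,23,has); (25,6,has); (25,21,has); (25,22,has); (26,8,has); (26,22,has); (26,23,has); (27,21,has); (27,22,has); (27,23,has)


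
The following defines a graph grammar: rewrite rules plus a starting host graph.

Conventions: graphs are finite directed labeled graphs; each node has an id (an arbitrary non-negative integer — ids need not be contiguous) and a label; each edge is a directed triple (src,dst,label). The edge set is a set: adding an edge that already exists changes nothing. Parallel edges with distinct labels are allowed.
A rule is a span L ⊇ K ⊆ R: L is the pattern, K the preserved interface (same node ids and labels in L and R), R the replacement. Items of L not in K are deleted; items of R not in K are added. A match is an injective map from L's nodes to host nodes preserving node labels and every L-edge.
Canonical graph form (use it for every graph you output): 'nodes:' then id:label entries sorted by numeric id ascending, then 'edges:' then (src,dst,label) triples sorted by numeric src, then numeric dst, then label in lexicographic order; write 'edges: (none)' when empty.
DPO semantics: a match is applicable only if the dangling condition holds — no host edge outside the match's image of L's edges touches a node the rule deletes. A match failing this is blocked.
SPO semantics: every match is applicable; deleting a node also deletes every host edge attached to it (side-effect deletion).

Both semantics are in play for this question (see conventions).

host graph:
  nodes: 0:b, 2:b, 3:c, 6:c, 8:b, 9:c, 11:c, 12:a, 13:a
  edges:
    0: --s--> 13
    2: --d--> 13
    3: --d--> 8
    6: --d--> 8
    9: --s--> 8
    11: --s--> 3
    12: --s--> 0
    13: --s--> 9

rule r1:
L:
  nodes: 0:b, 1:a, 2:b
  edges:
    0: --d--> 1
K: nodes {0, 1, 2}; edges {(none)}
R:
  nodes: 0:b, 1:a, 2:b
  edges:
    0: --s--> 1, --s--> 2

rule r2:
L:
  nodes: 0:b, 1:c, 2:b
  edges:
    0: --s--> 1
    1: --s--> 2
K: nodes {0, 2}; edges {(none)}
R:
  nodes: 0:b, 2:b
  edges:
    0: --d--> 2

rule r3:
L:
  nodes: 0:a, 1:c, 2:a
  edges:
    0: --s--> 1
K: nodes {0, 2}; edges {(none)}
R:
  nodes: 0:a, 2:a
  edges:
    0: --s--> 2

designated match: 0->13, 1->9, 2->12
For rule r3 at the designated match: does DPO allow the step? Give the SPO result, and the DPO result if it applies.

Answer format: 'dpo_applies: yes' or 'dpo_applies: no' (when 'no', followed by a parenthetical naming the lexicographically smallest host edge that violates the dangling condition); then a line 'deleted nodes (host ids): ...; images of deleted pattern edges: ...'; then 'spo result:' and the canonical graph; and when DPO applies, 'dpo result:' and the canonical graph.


dpo_applies: no
(the rule deletes node 9, which keeps host edge (9,8,s) outside the match image — the dangling condition fails, DPO blocks; SPO proceeds and side-deletes such edges)
deleted nodes (host ids): 9; images of deleted pattern edges: (13,9,s)
spo result:
nodes: 0:b, 2:b, 3:c, 6:c, 8:b, 11:c, 12:a, 13:a
edges: (0,13,s); (2,13,d); (3,8,d); (6,8,d); (11,3,s); (12,0,s); (13,12,s)


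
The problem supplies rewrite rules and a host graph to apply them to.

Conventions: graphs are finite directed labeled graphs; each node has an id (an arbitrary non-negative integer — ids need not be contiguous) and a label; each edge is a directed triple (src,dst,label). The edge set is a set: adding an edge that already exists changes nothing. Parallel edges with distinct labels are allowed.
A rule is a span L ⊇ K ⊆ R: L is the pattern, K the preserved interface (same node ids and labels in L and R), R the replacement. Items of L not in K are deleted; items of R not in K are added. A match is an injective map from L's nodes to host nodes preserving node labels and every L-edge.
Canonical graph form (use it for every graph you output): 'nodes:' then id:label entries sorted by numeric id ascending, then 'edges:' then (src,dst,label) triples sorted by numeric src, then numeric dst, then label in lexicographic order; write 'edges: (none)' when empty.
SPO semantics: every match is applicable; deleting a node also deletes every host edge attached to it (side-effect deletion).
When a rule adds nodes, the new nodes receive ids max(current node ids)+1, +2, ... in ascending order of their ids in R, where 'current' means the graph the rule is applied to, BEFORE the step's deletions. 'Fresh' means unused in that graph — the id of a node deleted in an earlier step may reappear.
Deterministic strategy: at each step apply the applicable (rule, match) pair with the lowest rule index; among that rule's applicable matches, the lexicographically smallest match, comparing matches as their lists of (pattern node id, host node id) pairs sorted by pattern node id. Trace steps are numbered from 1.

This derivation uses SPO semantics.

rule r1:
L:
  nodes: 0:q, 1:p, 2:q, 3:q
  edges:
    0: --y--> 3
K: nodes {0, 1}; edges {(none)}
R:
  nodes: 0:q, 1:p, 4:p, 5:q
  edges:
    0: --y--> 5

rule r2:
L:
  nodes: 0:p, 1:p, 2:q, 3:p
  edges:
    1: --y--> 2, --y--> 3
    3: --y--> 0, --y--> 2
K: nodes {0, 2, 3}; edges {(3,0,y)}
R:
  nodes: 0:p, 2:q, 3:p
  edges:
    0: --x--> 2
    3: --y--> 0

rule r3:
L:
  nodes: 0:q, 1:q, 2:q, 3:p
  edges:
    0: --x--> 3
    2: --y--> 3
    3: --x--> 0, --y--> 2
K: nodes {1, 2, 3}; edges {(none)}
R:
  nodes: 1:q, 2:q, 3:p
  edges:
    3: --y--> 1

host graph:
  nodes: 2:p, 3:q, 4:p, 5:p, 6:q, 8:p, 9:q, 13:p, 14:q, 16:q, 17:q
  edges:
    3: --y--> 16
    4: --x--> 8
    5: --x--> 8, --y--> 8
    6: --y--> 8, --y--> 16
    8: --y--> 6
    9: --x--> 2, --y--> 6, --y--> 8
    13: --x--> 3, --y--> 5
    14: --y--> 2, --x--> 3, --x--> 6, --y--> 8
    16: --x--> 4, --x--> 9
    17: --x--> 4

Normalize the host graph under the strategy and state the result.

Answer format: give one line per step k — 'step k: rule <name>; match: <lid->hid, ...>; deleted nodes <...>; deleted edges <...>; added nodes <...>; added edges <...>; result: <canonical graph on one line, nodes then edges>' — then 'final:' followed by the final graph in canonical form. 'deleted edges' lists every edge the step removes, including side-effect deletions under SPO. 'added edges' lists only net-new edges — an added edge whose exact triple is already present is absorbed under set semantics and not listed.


step 1: rule r1; match: 0->3, 1->2, 2->6, 3->16; deleted nodes 6, 16; deleted edges (3,16,y); (6,8,y); (6,16,y); (8,6,y); (9,6,y); (14,6,x); (16,4,x); (16,9,x); added nodes 18, 19; added edges (3,19,y); result: nodes: 2:p, 3:q, 4:p, 5:p, 8:p, 9:q, 13:p, 14:q, 17:q, 18:p, 19:q edges: (3,19,y); (4,8,x); (5,8,x); (5,8,y); (9,2,x); (9,8,y); (13,3,x); (13,5,y); (14,2,y); (14,3,x); (14,8,y); (17,4,x)
step 2: rule r1; match: 0->3, 1->2, 2->9, 3->19; deleted nodes 9, 19; deleted edges (3,19,y); (9,2,x); (9,8,y); added nodes 20, 21; added edges (3,21,y); result: nodes: 2:p, 3:q, 4:p, 5:p, 8:p, 13:p, 14:q, 17:q, 18:p, 20:p, 21:q edges: (3,21,y); (4,8,x); (5,8,x); (5,8,y); (13,3,x); (13,5,y); (14,2,y); (14,3,x); (14,8,y); (17,4,x)
step 3: rule r1; match: 0->3, 1->2, 2->14, 3->21; deleted nodes 14, 21; deleted edges (3,21,y); (14,2,y); (14,3,x); (14,8,y); added nodes 22, 23; added edges (3,23,y); result: nodes: 2:p, 3:q, 4:p, 5:p, 8:p, 13:p, 17:q, 18:p, 20:p, 22:p, 23:q edges: (3,23,y); (4,8,x); (5,8,x); (5,8,y); (13,3,x); (13,5,y); (17,4,x)
step 4: rule r1; match: 0->3, 1->2, 2->17, 3->23; deleted nodes 17, 23; deleted edges (3,23,y); (17,4,x); added nodes 24, 25; added edges (3,25,y); result: nodes: 2:p, 3:q, 4:p, 5:p, 8:p, 13:p, 18:p, 20:p, 22:p, 24:p, 25:q edges: (3,25,y); (4,8,x); (5,8,x); (5,8,y); (13,3,x); (13,5,y)
final:
nodes: 2:p, 3:q, 4:p, 5:p, 8:p, 13:p, 18:p, 20:p, 22:p, 24:p, 25:q
edges: (3,25,y); (4,8,x); (5,8,x); (5,8,y); (13,3,x); (13,5,y)


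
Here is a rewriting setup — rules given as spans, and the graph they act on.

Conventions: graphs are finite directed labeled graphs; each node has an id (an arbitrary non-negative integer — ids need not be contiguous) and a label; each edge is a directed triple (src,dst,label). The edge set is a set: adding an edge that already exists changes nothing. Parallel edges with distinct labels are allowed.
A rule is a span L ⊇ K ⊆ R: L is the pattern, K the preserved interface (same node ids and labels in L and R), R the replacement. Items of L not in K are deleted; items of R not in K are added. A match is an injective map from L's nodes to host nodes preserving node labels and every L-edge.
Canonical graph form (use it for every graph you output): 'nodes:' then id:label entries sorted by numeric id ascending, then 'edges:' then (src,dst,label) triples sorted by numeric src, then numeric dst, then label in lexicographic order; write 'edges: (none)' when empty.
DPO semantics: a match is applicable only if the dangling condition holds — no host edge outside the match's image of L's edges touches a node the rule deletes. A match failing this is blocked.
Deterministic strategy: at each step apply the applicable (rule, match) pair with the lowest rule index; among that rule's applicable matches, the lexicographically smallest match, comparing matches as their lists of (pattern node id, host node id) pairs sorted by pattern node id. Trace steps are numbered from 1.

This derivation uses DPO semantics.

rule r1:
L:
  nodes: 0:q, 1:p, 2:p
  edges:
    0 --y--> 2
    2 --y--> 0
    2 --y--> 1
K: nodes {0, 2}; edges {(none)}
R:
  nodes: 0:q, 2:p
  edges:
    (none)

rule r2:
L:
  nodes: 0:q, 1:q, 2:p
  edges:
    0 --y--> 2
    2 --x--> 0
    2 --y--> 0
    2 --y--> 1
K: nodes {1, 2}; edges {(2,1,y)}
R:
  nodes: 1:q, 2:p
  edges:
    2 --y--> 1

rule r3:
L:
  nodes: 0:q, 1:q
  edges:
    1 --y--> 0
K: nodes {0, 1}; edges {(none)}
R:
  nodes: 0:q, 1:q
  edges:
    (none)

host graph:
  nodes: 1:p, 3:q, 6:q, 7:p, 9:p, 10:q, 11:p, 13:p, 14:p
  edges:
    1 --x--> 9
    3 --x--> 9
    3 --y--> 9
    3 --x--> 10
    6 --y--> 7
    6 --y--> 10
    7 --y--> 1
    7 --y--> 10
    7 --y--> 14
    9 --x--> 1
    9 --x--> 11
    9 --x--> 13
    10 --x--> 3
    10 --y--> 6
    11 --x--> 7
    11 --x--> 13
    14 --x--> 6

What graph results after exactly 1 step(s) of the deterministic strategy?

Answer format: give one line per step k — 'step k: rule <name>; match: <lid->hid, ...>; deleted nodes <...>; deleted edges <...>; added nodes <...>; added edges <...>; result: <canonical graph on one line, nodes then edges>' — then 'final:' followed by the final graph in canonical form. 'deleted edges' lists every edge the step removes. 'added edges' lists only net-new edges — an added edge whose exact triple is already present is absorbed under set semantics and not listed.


step 1: rule r3; match: 0->6, 1->10; deleted nodes (none); deleted edges (10,6,y); added nodes (none); added edges (none); result: nodes: 1:p, 3:q, 6:q, 7:p, 9:p, 10:q, 11:p, 13:p, 14:p edges: (1,9,x); (3,9,x); (3,9,y); (3,10,x); (6,7,y); (6,10,y); (7,1,y); (7,10,y); (7,14,y); (9,1,x); (9,11,x); (9,13,x); (10,3,x); (11,7,x); (11,13,x); (14,6,x)
final:
nodes: 1:p, 3:q, 6:q, 7:p, 9:p, 10:q, 11:p, 13:p, 14:p
edges: (1,9,x); (3,9,x); (3,9,y); (3,10,x); (6,7,y); (6,10,y); (7,1,y); (7,10,y); (7,14,y); (9,1,x); (9,11,x); (9,13,x); (10,3,x); (11,7,x); (11,13,x); (14,6,x)


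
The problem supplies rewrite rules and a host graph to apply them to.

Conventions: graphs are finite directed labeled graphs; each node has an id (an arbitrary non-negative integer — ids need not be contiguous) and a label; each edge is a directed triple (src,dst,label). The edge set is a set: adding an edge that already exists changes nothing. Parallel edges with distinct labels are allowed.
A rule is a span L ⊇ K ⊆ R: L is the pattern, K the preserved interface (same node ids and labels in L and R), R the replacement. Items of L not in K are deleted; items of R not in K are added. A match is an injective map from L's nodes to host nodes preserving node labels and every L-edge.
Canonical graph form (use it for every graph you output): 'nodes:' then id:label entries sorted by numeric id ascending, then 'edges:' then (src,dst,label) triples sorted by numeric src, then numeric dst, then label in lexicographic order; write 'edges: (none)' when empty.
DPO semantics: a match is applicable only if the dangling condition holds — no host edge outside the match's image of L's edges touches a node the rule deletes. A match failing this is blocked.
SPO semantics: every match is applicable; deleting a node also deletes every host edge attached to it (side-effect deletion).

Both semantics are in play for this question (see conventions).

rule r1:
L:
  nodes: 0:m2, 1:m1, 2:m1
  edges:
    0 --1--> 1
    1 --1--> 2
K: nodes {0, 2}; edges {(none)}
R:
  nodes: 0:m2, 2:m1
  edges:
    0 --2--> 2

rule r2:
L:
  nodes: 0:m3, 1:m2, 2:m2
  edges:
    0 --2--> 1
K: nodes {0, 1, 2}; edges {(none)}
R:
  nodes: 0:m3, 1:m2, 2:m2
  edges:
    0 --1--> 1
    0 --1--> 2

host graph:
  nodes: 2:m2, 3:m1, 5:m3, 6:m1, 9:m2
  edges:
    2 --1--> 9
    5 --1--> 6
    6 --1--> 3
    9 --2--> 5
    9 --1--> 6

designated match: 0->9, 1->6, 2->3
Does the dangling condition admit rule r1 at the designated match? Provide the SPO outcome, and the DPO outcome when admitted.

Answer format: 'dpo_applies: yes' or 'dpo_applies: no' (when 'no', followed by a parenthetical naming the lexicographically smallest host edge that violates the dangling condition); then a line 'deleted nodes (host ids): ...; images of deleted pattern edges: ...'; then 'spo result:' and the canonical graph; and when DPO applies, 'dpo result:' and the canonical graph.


dpo_applies: no
(the rule deletes node 6, which keeps host edge (5,6,1) outside the match image — the dangling condition fails, DPO blocks; SPO proceeds and side-deletes such edges)
deleted nodes (host ids): 6; images of deleted pattern edges: (6,3,1); (9,6,1)
spo result:
nodes: 2:m2, 3:m1, 5:m3, 9:m2
edges: (2,9,1); (9,3,2); (9,5,2)


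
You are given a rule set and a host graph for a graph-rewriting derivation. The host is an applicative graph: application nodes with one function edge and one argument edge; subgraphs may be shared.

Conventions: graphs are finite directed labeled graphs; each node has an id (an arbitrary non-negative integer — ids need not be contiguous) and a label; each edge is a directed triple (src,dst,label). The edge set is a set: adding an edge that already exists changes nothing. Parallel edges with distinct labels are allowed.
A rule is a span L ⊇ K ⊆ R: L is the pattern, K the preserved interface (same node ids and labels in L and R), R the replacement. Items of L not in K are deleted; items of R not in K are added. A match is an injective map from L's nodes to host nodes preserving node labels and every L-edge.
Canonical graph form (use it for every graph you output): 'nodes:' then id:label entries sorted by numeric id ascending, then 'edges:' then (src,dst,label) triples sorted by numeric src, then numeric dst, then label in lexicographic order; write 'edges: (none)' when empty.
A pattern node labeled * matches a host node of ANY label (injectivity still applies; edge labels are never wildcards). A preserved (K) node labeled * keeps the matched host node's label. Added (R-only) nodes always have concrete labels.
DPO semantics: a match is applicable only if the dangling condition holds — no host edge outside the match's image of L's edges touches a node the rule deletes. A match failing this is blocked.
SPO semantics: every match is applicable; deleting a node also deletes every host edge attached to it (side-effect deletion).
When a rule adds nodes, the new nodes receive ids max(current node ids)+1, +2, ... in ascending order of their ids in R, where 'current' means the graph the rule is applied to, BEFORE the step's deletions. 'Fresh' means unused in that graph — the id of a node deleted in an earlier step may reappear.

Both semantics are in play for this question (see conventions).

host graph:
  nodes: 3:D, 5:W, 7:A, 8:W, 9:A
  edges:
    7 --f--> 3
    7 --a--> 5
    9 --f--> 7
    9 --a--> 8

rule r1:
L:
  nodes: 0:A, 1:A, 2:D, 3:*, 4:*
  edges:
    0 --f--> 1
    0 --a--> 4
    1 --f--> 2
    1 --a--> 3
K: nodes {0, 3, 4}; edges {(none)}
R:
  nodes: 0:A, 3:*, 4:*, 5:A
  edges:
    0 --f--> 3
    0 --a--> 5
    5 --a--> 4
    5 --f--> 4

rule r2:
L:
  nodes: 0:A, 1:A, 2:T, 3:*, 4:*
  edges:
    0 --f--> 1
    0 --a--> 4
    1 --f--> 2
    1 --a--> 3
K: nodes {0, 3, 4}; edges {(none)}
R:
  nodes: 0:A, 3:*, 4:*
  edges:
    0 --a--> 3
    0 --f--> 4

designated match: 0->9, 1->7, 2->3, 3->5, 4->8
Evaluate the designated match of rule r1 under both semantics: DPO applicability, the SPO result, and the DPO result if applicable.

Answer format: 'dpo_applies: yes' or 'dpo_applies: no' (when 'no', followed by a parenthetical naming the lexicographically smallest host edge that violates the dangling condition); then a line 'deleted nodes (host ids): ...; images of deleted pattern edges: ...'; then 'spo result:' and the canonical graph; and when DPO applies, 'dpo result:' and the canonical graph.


dpo_applies: yes
deleted nodes (host ids): 3, 7; images of deleted pattern edges: (7,3,f); (7,5,a); (9,7,f); (9,8,a)
spo result:
nodes: 5:W, 8:W, 9:A, 10:A
edges: (9,5,f); (9,10,a); (10,8,a); (10,8,f)
dpo result:
nodes: 5:W, 8:W, 9:A, 10:A
edges: (9,5,f); (9,10,a); (10,8,a); (10,8,f)


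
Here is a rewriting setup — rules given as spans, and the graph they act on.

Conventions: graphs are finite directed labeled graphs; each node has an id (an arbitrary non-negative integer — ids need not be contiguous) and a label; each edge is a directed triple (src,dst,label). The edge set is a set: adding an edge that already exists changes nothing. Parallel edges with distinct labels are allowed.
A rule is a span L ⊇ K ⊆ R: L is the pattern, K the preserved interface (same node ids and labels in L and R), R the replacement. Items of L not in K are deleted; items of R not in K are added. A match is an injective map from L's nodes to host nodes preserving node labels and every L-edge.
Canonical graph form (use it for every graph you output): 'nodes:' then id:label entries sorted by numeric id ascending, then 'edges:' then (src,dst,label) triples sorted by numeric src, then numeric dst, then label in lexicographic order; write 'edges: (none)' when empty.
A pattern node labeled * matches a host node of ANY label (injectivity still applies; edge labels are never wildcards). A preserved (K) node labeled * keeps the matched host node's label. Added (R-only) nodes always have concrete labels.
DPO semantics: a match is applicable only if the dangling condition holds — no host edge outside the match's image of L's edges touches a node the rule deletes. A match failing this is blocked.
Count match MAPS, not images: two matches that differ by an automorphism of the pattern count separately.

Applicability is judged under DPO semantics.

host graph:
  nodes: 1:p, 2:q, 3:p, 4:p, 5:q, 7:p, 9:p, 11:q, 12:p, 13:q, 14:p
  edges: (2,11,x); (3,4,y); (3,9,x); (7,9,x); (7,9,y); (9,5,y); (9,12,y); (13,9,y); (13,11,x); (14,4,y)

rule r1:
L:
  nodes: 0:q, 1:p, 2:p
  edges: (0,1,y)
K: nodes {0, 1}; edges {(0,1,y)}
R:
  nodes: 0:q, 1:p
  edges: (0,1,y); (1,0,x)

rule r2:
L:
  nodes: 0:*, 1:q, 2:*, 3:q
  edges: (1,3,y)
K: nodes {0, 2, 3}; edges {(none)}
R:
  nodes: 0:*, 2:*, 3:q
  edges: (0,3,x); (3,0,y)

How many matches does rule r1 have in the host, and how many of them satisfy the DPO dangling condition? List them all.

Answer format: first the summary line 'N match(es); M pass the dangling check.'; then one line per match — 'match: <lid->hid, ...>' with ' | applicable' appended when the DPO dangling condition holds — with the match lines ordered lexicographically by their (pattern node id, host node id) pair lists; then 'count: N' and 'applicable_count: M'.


6 match(es); 1 pass the dangling check.
match: 0->13, 1->9, 2->1 | applicable
match: 0->13, 1->9, 2->3
match: 0->13, 1->9, 2->4
match: 0->13, 1->9, 2->7
match: 0->13, 1->9, 2->12
match: 0->13, 1->9, 2->14
count: 6
applicable_count: 1


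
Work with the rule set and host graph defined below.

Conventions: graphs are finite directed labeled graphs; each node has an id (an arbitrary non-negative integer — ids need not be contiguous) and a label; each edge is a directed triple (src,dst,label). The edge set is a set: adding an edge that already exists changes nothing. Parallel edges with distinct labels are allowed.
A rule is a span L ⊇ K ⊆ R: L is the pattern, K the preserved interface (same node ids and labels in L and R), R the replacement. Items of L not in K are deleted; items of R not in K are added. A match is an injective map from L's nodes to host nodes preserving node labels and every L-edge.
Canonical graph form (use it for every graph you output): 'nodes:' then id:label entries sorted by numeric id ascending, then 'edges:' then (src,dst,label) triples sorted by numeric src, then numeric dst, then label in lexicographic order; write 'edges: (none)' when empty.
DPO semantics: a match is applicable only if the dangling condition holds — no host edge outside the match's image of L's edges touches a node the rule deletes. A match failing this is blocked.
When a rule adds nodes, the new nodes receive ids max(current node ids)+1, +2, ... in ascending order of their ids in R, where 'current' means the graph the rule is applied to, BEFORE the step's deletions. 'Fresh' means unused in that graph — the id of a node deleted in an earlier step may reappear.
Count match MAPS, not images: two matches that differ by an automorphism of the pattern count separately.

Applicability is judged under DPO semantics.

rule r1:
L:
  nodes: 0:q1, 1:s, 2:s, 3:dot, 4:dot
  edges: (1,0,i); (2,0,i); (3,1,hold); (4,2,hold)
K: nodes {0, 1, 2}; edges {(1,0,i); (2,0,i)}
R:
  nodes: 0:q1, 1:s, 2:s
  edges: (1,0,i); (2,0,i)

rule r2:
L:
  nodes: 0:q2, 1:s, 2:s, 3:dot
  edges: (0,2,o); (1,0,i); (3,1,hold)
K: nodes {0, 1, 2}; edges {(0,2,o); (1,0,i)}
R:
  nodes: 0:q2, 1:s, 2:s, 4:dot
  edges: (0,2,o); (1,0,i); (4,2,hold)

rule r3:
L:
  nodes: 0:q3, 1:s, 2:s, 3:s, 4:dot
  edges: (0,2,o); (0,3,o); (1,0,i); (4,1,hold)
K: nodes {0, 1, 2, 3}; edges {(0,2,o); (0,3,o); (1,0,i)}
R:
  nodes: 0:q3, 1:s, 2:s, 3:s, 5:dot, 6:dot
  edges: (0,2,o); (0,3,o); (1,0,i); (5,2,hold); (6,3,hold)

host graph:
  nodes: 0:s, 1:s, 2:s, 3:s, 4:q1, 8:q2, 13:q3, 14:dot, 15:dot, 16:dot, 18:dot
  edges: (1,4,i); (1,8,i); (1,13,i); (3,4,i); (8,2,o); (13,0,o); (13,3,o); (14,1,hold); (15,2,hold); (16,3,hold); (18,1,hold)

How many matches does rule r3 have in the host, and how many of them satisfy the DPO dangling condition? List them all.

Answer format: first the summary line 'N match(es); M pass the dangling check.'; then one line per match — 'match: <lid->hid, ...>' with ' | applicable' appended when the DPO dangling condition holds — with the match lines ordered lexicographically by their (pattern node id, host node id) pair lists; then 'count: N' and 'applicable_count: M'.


4 match(es); 4 pass the dangling check.
match: 0->13, 1->1, 2->0, 3->3, 4->14 | applicable
match: 0->13, 1->1, 2->0, 3->3, 4->18 | applicable
match: 0->13, 1->1, 2->3, 3->0, 4->14 | applicable
match: 0->13, 1->1, 2->3, 3->0, 4->18 | applicable
count: 4
applicable_count: 4


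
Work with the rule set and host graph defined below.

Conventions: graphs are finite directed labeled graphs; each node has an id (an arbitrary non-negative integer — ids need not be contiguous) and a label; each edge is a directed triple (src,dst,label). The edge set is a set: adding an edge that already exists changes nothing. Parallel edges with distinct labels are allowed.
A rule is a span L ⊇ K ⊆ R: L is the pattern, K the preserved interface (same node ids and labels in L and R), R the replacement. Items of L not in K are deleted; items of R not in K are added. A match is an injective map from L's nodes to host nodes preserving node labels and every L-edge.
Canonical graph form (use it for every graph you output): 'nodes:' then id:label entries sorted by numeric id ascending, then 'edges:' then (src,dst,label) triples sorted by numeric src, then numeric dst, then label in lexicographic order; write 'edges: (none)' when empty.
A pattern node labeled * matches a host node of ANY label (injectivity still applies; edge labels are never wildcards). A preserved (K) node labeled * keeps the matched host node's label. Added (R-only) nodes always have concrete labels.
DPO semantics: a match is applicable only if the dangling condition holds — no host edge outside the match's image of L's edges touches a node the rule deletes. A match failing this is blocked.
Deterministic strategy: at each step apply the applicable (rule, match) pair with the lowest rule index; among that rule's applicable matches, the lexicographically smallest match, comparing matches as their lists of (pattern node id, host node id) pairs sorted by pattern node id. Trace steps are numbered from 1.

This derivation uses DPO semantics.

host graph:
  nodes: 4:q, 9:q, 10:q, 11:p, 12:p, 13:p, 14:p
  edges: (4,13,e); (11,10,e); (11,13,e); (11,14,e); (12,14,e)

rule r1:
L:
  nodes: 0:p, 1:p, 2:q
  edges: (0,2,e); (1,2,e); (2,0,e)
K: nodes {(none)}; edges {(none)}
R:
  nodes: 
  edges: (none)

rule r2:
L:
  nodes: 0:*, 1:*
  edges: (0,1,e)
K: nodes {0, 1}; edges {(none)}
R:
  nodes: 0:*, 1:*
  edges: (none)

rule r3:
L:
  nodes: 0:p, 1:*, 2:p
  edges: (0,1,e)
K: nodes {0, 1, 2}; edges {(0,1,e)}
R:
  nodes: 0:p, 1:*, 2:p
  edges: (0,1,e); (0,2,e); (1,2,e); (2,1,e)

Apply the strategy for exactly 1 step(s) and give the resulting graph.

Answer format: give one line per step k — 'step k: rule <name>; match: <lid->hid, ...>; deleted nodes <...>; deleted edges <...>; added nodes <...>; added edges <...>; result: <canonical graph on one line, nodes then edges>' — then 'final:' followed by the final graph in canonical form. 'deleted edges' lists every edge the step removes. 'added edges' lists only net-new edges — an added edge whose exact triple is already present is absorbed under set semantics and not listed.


step 1: rule r2; match: 0->4, 1->13; deleted nodes (none); deleted edges (4,13,e); added nodes (none); added edges (none); result: nodes: 4:q, 9:q, 10:q, 11:p, 12:p, 13:p, 14:p edges: (11,10,e); (11,13,e); (11,14,e); (12,14,e)
final:
nodes: 4:q, 9:q, 10:q, 11:p, 12:p, 13:p, 14:p
edges: (11,10,e); (11,13,e); (11,14,e); (12,14,e)
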